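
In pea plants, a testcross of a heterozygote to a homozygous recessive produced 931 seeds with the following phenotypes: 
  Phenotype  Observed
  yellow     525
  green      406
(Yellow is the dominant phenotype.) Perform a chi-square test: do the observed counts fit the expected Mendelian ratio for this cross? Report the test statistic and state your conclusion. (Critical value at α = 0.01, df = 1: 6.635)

A testcross of a heterozygote (Aa × aa) gives a 1:1 phenotypic ratio.
Under the 1:1 hypothesis (Σ ratio = 2, N = 931):
  yellow: 931 × 1/2 = 465.5
  green: 931 × 1/2 = 465.5
χ² = Σ (O − E)² / E
  yellow: (525 − 465.5)² / 465.5 = 7.6053
  green: (406 − 465.5)² / 465.5 = 7.6053
χ² = 7.6053 + 7.6053 = 15.2106 ≈ 15.211
Degrees of freedom = 2 − 1 = 1; critical value at α = 0.01 is 6.635.
Since 15.211 > 6.635, we reject the null hypothesis — the data do not fit the 1:1 ratio.

15.211; not consistent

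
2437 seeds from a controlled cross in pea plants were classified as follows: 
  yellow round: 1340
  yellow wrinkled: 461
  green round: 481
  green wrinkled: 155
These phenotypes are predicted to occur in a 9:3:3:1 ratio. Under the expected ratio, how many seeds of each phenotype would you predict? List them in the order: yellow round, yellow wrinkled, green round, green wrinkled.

Under the 9:3:3:1 hypothesis (Σ ratio = 16, N = 2437):
  yellow round: 2437 × 9/16 = 1370.8125
  yellow wrinkled: 2437 × 3/16 = 456.9375
  green round: 2437 × 3/16 = 456.9375
  green wrinkled: 2437 × 1/16 = 152.3125

1370.8125, 456.9375, 456.9375, 152.3125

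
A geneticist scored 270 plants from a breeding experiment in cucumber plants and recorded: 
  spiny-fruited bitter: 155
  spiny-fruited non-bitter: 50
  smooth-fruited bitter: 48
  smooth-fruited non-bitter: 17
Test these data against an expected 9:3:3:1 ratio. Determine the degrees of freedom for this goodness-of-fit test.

3

A goodness-of-fit test with 4 phenotype classes has df = 4 − 1 = 3.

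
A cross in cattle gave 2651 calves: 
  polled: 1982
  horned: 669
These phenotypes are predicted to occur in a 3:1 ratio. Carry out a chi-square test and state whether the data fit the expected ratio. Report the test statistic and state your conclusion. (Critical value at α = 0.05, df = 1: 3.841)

0.079; consistent

The 3:1 ratio has 4 parts, so with N = 2651 the expected counts are:
  polled: 2651 × 3/4 = 1988.25
  horned: 2651 × 1/4 = 662.75
χ² = Σ (O − E)² / E
  polled: (1982 − 1988.25)² / 1988.25 = 0.0196
  horned: (669 − 662.75)² / 662.75 = 0.0589
χ² = 0.0196 + 0.0589 = 0.0785 ≈ 0.079
Degrees of freedom = 2 − 1 = 1; critical value at α = 0.05 is 3.841.
Since 0.079 < 3.841, we fail to reject the null hypothesis — the data are consistent with the 3:1 ratio.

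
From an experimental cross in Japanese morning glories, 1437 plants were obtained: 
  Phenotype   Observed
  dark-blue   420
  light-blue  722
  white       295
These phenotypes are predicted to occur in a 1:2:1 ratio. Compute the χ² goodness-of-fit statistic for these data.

Under the 1:2:1 hypothesis (Σ ratio = 4, N = 1437):
  dark-blue: 1437 × 1/4 = 359.25
  light-blue: 1437 × 2/4 = 718.5
  white: 1437 × 1/4 = 359.25
χ² = Σ (O − E)² / E
  dark-blue: (420 − 359.25)² / 359.25 = 10.2730
  light-blue: (722 − 718.5)² / 718.5 = 0.0170
  white: (295 − 359.25)² / 359.25 = 11.4908
χ² = 10.2730 + 0.0170 + 11.4908 = 21.7808 ≈ 21.781

21.781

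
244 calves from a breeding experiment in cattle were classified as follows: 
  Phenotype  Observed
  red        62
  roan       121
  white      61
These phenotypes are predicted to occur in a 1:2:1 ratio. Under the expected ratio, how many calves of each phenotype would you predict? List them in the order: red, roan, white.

61, 122, 61

Expected counts for N = 244 under a 1:2:1 ratio (total parts = 4):
  red: 244 × 1/4 = 61
  roan: 244 × 2/4 = 122
  white: 244 × 1/4 = 61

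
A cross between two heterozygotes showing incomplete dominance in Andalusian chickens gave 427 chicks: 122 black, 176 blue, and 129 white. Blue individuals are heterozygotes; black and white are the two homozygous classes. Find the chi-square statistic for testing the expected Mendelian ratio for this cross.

13.403

With incomplete dominance, a heterozygote × heterozygote cross gives a 1:2:1 phenotypic ratio.
Total ratio parts = 4. Expected numbers out of 427:
  black: 427 × 1/4 = 106.75
  blue: 427 × 2/4 = 213.5
  white: 427 × 1/4 = 106.75
χ² = Σ (O − E)² / E
  black: (122 − 106.75)² / 106.75 = 2.1786
  blue: (176 − 213.5)² / 213.5 = 6.5867
  white: (129 − 106.75)² / 106.75 = 4.6376
χ² = 2.1786 + 6.5867 + 4.6376 = 13.4029 ≈ 13.403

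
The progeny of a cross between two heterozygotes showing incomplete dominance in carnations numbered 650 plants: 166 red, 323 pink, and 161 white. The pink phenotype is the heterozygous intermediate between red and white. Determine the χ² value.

0.102

With incomplete dominance, a heterozygote × heterozygote cross gives a 1:2:1 phenotypic ratio.
Total ratio parts = 4. Expected numbers out of 650:
  red: 650 × 1/4 = 162.5
  pink: 650 × 2/4 = 325
  white: 650 × 1/4 = 162.5
χ² = Σ (O − E)² / E
  red: (166 − 162.5)² / 162.5 = 0.0754
  pink: (323 − 325)² / 325 = 0.0123
  white: (161 − 162.5)² / 162.5 = 0.0138
χ² = 0.0754 + 0.0123 + 0.0138 = 0.1015 ≈ 0.102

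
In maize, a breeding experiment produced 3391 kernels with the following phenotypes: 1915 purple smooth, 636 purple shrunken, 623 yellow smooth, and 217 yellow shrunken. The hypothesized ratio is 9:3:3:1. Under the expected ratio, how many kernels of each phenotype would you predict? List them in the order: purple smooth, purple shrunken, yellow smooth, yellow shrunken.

1907.4375, 635.8125, 635.8125, 211.9375

The 9:3:3:1 ratio has 16 parts, so with N = 3391 the expected counts are:
  purple smooth: 3391 × 9/16 = 1907.4375
  purple shrunken: 3391 × 3/16 = 635.8125
  yellow smooth: 3391 × 3/16 = 635.8125
  yellow shrunken: 3391 × 1/16 = 211.9375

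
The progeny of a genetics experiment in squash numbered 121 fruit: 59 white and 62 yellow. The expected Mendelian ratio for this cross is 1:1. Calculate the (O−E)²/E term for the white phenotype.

0.037

The 1:1 ratio has 2 parts, so with N = 121 the expected counts are:
  white: 121 × 1/2 = 60.5
  yellow: 121 × 1/2 = 60.5
Contribution of white: (59 − 60.5)² / 60.5 = 0.0372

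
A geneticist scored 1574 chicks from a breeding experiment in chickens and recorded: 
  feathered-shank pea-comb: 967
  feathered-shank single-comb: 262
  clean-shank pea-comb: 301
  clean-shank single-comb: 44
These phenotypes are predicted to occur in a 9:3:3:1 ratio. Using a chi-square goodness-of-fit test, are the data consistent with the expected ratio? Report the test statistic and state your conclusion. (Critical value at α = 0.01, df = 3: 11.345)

The 9:3:3:1 ratio has 16 parts, so with N = 1574 the expected counts are:
  feathered-shank pea-comb: 1574 × 9/16 = 885.375
  feathered-shank single-comb: 1574 × 3/16 = 295.125
  clean-shank pea-comb: 1574 × 3/16 = 295.125
  clean-shank single-comb: 1574 × 1/16 = 98.375
χ² = Σ (O − E)² / E
  feathered-shank pea-comb: (967 − 885.375)² / 885.375 = 7.5252
  feathered-shank single-comb: (262 − 295.125)² / 295.125 = 3.7180
  clean-shank pea-comb: (301 − 295.125)² / 295.125 = 0.1170
  clean-shank single-comb: (44 − 98.375)² / 98.375 = 30.0548
χ² = 7.5252 + 3.7180 + 0.1170 + 30.0548 = 41.415
Degrees of freedom = 4 − 1 = 3; critical value at α = 0.01 is 11.345.
Since 41.415 > 11.345, we reject the null hypothesis — the data do not fit the 9:3:3:1 ratio.

41.415; not consistent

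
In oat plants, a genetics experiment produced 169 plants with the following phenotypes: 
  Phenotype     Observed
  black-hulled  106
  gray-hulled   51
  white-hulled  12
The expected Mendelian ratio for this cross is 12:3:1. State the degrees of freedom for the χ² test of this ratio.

A goodness-of-fit test with 3 phenotype classes has df = 3 − 1 = 2.

2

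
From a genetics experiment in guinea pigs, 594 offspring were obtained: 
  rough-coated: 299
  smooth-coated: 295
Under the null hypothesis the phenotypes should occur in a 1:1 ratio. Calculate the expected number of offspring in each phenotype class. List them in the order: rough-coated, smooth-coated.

297, 297

Expected counts for N = 594 under a 1:1 ratio (total parts = 2):
  rough-coated: 594 × 1/2 = 297
  smooth-coated: 594 × 1/2 = 297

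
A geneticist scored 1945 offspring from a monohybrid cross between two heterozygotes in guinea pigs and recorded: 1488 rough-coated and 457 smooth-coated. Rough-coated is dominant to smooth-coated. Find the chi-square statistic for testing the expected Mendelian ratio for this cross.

2.346

For a monohybrid cross between heterozygotes with complete dominance, the expected phenotypic ratio is 3:1.
Under the 3:1 hypothesis (Σ ratio = 4, N = 1945):
  rough-coated: 1945 × 3/4 = 1458.75
  smooth-coated: 1945 × 1/4 = 486.25
χ² = Σ (O − E)² / E
  rough-coated: (1488 − 1458.75)² / 1458.75 = 0.5865
  smooth-coated: (457 − 486.25)² / 486.25 = 1.7595
χ² = 0.5865 + 1.7595 = 2.346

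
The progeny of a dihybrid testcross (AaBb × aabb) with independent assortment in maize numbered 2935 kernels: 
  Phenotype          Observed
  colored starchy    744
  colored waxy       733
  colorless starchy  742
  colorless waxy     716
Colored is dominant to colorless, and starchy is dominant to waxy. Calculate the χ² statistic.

0.666

A dihybrid testcross with independent assortment gives a 1:1:1:1 ratio.
Total ratio parts = 4. Expected numbers out of 2935:
  colored starchy: 2935 × 1/4 = 733.75
  colored waxy: 2935 × 1/4 = 733.75
  colorless starchy: 2935 × 1/4 = 733.75
  colorless waxy: 2935 × 1/4 = 733.75
χ² = Σ (O − E)² / E
  colored starchy: (744 − 733.75)² / 733.75 = 0.1432
  colored waxy: (733 − 733.75)² / 733.75 = 0.0008
  colorless starchy: (742 − 733.75)² / 733.75 = 0.0928
  colorless waxy: (716 − 733.75)² / 733.75 = 0.4294
χ² = 0.1432 + 0.0008 + 0.0928 + 0.4294 = 0.6662 ≈ 0.666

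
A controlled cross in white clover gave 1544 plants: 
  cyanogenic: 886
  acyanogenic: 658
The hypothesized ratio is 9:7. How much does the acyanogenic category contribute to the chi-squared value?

0.453

The 9:7 ratio has 16 parts, so with N = 1544 the expected counts are:
  cyanogenic: 1544 × 9/16 = 868.5
  acyanogenic: 1544 × 7/16 = 675.5
Contribution of acyanogenic: (658 − 675.5)² / 675.5 = 0.4534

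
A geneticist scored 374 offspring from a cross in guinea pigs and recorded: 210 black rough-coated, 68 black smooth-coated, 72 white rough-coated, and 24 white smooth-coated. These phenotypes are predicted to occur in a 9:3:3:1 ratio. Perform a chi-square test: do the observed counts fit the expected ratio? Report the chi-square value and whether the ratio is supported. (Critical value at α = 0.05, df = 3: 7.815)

Total ratio parts = 16. Expected numbers out of 374:
  black rough-coated: 374 × 9/16 = 210.375
  black smooth-coated: 374 × 3/16 = 70.125
  white rough-coated: 374 × 3/16 = 70.125
  white smooth-coated: 374 × 1/16 = 23.375
χ² = Σ (O − E)² / E
  black rough-coated: (210 − 210.375)² / 210.375 = 0.0007
  black smooth-coated: (68 − 70.125)² / 70.125 = 0.0644
  white rough-coated: (72 − 70.125)² / 70.125 = 0.0501
  white smooth-coated: (24 − 23.375)² / 23.375 = 0.0167
χ² = 0.0007 + 0.0644 + 0.0501 + 0.0167 = 0.1319 ≈ 0.132
Degrees of freedom = 4 − 1 = 3; critical value at α = 0.05 is 7.815.
Since 0.132 < 7.815, we fail to reject the null hypothesis — the data are consistent with the 9:3:3:1 ratio.

0.132; consistent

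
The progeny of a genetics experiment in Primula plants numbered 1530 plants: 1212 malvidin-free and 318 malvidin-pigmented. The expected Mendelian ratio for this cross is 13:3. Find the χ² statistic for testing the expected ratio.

Expected counts for N = 1530 under a 13:3 ratio (total parts = 16):
  malvidin-free: 1530 × 13/16 = 1243.125
  malvidin-pigmented: 1530 × 3/16 = 286.875
χ² = Σ (O − E)² / E
  malvidin-free: (1212 − 1243.125)² / 1243.125 = 0.7793
  malvidin-pigmented: (318 − 286.875)² / 286.875 = 3.3770
χ² = 0.7793 + 3.3770 = 4.1563 ≈ 4.156

4.156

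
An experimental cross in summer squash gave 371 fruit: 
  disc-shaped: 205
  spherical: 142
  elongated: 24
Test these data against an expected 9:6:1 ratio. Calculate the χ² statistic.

Expected counts for N = 371 under a 9:6:1 ratio (total parts = 16):
  disc-shaped: 371 × 9/16 = 208.6875
  spherical: 371 × 6/16 = 139.125
  elongated: 371 × 1/16 = 23.1875
χ² = Σ (O − E)² / E
  disc-shaped: (205 − 208.6875)² / 208.6875 = 0.0652
  spherical: (142 − 139.125)² / 139.125 = 0.0594
  elongated: (24 − 23.1875)² / 23.1875 = 0.0285
χ² = 0.0652 + 0.0594 + 0.0285 = 0.1531 ≈ 0.153

0.153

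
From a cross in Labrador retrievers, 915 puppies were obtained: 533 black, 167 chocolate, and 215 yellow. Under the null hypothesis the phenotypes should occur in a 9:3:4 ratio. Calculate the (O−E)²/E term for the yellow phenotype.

Expected counts for N = 915 under a 9:3:4 ratio (total parts = 16):
  black: 915 × 9/16 = 514.6875
  chocolate: 915 × 3/16 = 171.5625
  yellow: 915 × 4/16 = 228.75
Contribution of yellow: (215 − 228.75)² / 228.75 = 0.8265

0.827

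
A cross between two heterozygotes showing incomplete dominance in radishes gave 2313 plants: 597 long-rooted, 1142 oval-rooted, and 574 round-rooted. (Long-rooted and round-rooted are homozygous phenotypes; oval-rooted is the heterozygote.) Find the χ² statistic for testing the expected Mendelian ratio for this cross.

With incomplete dominance, a heterozygote × heterozygote cross gives a 1:2:1 phenotypic ratio.
Expected counts for N = 2313 under a 1:2:1 ratio (total parts = 4):
  long-rooted: 2313 × 1/4 = 578.25
  oval-rooted: 2313 × 2/4 = 1156.5
  round-rooted: 2313 × 1/4 = 578.25
χ² = Σ (O − E)² / E
  long-rooted: (597 − 578.25)² / 578.25 = 0.6080
  oval-rooted: (1142 − 1156.5)² / 1156.5 = 0.1818
  round-rooted: (574 − 578.25)² / 578.25 = 0.0312
χ² = 0.6080 + 0.1818 + 0.0312 = 0.821

0.821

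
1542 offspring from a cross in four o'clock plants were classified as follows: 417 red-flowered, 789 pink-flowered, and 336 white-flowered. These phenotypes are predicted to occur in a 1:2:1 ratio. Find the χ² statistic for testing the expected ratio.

9.350

Under the 1:2:1 hypothesis (Σ ratio = 4, N = 1542):
  red-flowered: 1542 × 1/4 = 385.5
  pink-flowered: 1542 × 2/4 = 771
  white-flowered: 1542 × 1/4 = 385.5
χ² = Σ (O − E)² / E
  red-flowered: (417 − 385.5)² / 385.5 = 2.5739
  pink-flowered: (789 − 771)² / 771 = 0.4202
  white-flowered: (336 − 385.5)² / 385.5 = 6.3560
χ² = 2.5739 + 0.4202 + 6.3560 = 9.3501 ≈ 9.350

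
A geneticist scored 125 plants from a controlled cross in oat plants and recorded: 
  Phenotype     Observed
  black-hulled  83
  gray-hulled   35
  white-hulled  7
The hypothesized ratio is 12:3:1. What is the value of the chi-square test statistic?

Expected counts for N = 125 under a 12:3:1 ratio (total parts = 16):
  black-hulled: 125 × 12/16 = 93.75
  gray-hulled: 125 × 3/16 = 23.4375
  white-hulled: 125 × 1/16 = 7.8125
χ² = Σ (O − E)² / E
  black-hulled: (83 − 93.75)² / 93.75 = 1.2327
  gray-hulled: (35 − 23.4375)² / 23.4375 = 5.7042
  white-hulled: (7 − 7.8125)² / 7.8125 = 0.0845
χ² = 1.2327 + 5.7042 + 0.0845 = 7.0214 ≈ 7.021

7.021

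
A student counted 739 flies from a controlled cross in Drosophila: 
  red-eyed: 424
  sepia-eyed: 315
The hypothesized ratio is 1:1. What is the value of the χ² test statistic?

Under the 1:1 hypothesis (Σ ratio = 2, N = 739):
  red-eyed: 739 × 1/2 = 369.5
  sepia-eyed: 739 × 1/2 = 369.5
χ² = Σ (O − E)² / E
  red-eyed: (424 − 369.5)² / 369.5 = 8.0386
  sepia-eyed: (315 − 369.5)² / 369.5 = 8.0386
χ² = 8.0386 + 8.0386 = 16.0772 ≈ 16.077

16.077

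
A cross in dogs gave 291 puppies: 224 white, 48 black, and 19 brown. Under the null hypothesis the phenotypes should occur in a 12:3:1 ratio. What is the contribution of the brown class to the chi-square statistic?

0.036

Under the 12:3:1 hypothesis (Σ ratio = 16, N = 291):
  white: 291 × 12/16 = 218.25
  black: 291 × 3/16 = 54.5625
  brown: 291 × 1/16 = 18.1875
Contribution of brown: (19 − 18.1875)² / 18.1875 = 0.0363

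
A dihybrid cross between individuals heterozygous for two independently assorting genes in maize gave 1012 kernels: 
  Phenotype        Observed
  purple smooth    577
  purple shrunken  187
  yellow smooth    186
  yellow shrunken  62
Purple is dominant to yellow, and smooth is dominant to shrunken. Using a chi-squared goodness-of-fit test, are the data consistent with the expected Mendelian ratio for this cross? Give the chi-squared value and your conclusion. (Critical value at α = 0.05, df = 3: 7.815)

0.244; consistent

A dihybrid F₂ with independent assortment and complete dominance at both loci gives a 9:3:3:1 phenotypic ratio.
The 9:3:3:1 ratio has 16 parts, so with N = 1012 the expected counts are:
  purple smooth: 1012 × 9/16 = 569.25
  purple shrunken: 1012 × 3/16 = 189.75
  yellow smooth: 1012 × 3/16 = 189.75
  yellow shrunken: 1012 × 1/16 = 63.25
χ² = Σ (O − E)² / E
  purple smooth: (577 − 569.25)² / 569.25 = 0.1055
  purple shrunken: (187 − 189.75)² / 189.75 = 0.0399
  yellow smooth: (186 − 189.75)² / 189.75 = 0.0741
  yellow shrunken: (62 − 63.25)² / 63.25 = 0.0247
χ² = 0.1055 + 0.0399 + 0.0741 + 0.0247 = 0.2442 ≈ 0.244
Degrees of freedom = 4 − 1 = 3; critical value at α = 0.05 is 7.815.
Since 0.244 < 7.815, we fail to reject the null hypothesis — the data are consistent with the 9:3:3:1 ratio.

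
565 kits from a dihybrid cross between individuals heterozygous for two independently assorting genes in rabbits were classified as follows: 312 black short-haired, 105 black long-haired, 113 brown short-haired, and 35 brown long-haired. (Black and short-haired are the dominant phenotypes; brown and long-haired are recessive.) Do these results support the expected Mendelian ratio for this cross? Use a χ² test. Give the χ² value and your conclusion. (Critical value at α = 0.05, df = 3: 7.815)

0.588; consistent

A dihybrid F₂ with independent assortment and complete dominance at both loci gives a 9:3:3:1 phenotypic ratio.
Expected counts for N = 565 under a 9:3:3:1 ratio (total parts = 16):
  black short-haired: 565 × 9/16 = 317.8125
  black long-haired: 565 × 3/16 = 105.9375
  brown short-haired: 565 × 3/16 = 105.9375
  brown long-haired: 565 × 1/16 = 35.3125
χ² = Σ (O − E)² / E
  black short-haired: (312 − 317.8125)² / 317.8125 = 0.1063
  black long-haired: (105 − 105.9375)² / 105.9375 = 0.0083
  brown short-haired: (113 − 105.9375)² / 105.9375 = 0.4708
  brown long-haired: (35 − 35.3125)² / 35.3125 = 0.0028
χ² = 0.1063 + 0.0083 + 0.4708 + 0.0028 = 0.5882 ≈ 0.588
Degrees of freedom = 4 − 1 = 3; critical value at α = 0.05 is 7.815.
Since 0.588 < 7.815, we fail to reject the null hypothesis — the data are consistent with the 9:3:3:1 ratio.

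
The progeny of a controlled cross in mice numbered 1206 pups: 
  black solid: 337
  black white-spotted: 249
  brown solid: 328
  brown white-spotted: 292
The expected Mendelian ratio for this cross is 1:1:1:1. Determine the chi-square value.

15.950

Total ratio parts = 4. Expected numbers out of 1206:
  black solid: 1206 × 1/4 = 301.5
  black white-spotted: 1206 × 1/4 = 301.5
  brown solid: 1206 × 1/4 = 301.5
  brown white-spotted: 1206 × 1/4 = 301.5
χ² = Σ (O − E)² / E
  black solid: (337 − 301.5)² / 301.5 = 4.1799
  black white-spotted: (249 − 301.5)² / 301.5 = 9.1418
  brown solid: (328 − 301.5)² / 301.5 = 2.3292
  brown white-spotted: (292 − 301.5)² / 301.5 = 0.2993
χ² = 4.1799 + 9.1418 + 2.3292 + 0.2993 = 15.9502 ≈ 15.950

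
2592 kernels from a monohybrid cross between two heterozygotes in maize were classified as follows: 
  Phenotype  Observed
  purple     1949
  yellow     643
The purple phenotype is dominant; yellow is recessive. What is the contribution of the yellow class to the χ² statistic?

0.039

For a monohybrid cross between heterozygotes with complete dominance, the expected phenotypic ratio is 3:1.
Total ratio parts = 4. Expected numbers out of 2592:
  purple: 2592 × 3/4 = 1944
  yellow: 2592 × 1/4 = 648
Contribution of yellow: (643 − 648)² / 648 = 0.0386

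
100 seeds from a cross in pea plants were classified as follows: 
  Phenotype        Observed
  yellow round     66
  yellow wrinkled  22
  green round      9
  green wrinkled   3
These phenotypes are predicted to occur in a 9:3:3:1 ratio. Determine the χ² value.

Under the 9:3:3:1 hypothesis (Σ ratio = 16, N = 100):
  yellow round: 100 × 9/16 = 56.25
  yellow wrinkled: 100 × 3/16 = 18.75
  green round: 100 × 3/16 = 18.75
  green wrinkled: 100 × 1/16 = 6.25
χ² = Σ (O − E)² / E
  yellow round: (66 − 56.25)² / 56.25 = 1.6900
  yellow wrinkled: (22 − 18.75)² / 18.75 = 0.5633
  green round: (9 − 18.75)² / 18.75 = 5.0700
  green wrinkled: (3 − 6.25)² / 6.25 = 1.6900
χ² = 1.6900 + 0.5633 + 5.0700 + 1.6900 = 9.0133 ≈ 9.013

9.013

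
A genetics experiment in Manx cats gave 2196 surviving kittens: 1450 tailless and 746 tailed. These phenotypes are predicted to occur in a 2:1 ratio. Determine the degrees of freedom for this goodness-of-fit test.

A goodness-of-fit test with 2 phenotype classes has df = 2 − 1 = 1.

1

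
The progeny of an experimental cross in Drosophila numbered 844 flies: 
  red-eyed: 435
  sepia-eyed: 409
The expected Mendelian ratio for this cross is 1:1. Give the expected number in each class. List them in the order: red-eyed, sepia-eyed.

The 1:1 ratio has 2 parts, so with N = 844 the expected counts are:
  red-eyed: 844 × 1/2 = 422
  sepia-eyed: 844 × 1/2 = 422

422, 422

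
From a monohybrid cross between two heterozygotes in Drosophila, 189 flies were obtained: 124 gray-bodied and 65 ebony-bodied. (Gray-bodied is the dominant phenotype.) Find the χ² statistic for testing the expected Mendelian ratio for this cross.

8.891

For a monohybrid cross between heterozygotes with complete dominance, the expected phenotypic ratio is 3:1.
Total ratio parts = 4. Expected numbers out of 189:
  gray-bodied: 189 × 3/4 = 141.75
  ebony-bodied: 189 × 1/4 = 47.25
χ² = Σ (O − E)² / E
  gray-bodied: (124 − 141.75)² / 141.75 = 2.2227
  ebony-bodied: (65 − 47.25)² / 47.25 = 6.6680
χ² = 2.2227 + 6.6680 = 8.8907 ≈ 8.891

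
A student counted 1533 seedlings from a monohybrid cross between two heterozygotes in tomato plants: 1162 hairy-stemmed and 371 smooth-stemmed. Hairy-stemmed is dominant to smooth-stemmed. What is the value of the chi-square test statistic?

0.522

For a monohybrid cross between heterozygotes with complete dominance, the expected phenotypic ratio is 3:1.
The 3:1 ratio has 4 parts, so with N = 1533 the expected counts are:
  hairy-stemmed: 1533 × 3/4 = 1149.75
  smooth-stemmed: 1533 × 1/4 = 383.25
χ² = Σ (O − E)² / E
  hairy-stemmed: (1162 − 1149.75)² / 1149.75 = 0.1305
  smooth-stemmed: (371 − 383.25)² / 383.25 = 0.3916
χ² = 0.1305 + 0.3916 = 0.5221 ≈ 0.522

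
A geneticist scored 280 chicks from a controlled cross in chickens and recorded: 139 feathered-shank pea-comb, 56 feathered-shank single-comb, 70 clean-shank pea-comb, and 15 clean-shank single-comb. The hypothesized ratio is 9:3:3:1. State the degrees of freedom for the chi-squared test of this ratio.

3

A goodness-of-fit test with 4 phenotype classes has df = 4 − 1 = 3.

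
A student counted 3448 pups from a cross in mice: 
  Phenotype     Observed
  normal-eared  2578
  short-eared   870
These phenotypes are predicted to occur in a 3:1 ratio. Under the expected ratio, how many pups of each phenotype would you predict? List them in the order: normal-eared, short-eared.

Under the 3:1 hypothesis (Σ ratio = 4, N = 3448):
  normal-eared: 3448 × 3/4 = 2586
  short-eared: 3448 × 1/4 = 862

2586, 862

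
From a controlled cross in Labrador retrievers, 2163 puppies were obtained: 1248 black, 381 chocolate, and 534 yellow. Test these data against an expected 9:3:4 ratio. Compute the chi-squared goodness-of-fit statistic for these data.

2.378

The 9:3:4 ratio has 16 parts, so with N = 2163 the expected counts are:
  black: 2163 × 9/16 = 1216.6875
  chocolate: 2163 × 3/16 = 405.5625
  yellow: 2163 × 4/16 = 540.75
χ² = Σ (O − E)² / E
  black: (1248 − 1216.6875)² / 1216.6875 = 0.8059
  chocolate: (381 − 405.5625)² / 405.5625 = 1.4876
  yellow: (534 − 540.75)² / 540.75 = 0.0843
χ² = 0.8059 + 1.4876 + 0.0843 = 2.3778 ≈ 2.378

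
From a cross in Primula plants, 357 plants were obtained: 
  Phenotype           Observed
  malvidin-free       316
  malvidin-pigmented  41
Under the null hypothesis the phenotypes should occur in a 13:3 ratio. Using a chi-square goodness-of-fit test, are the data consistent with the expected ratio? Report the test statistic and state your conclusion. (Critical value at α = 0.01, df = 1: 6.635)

The 13:3 ratio has 16 parts, so with N = 357 the expected counts are:
  malvidin-free: 357 × 13/16 = 290.0625
  malvidin-pigmented: 357 × 3/16 = 66.9375
χ² = Σ (O − E)² / E
  malvidin-free: (316 − 290.0625)² / 290.0625 = 2.3193
  malvidin-pigmented: (41 − 66.9375)² / 66.9375 = 10.0505
χ² = 2.3193 + 10.0505 = 12.3698 ≈ 12.370
Degrees of freedom = 2 − 1 = 1; critical value at α = 0.01 is 6.635.
Since 12.370 > 6.635, we reject the null hypothesis — the data do not fit the 13:3 ratio.

12.370; not consistent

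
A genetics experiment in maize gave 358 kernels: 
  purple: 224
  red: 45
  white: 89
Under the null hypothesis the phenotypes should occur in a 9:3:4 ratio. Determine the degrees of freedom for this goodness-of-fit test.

2

A goodness-of-fit test with 3 phenotype classes has df = 3 − 1 = 2.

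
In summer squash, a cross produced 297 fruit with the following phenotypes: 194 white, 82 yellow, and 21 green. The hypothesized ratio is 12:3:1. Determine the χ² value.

16.464

Expected counts for N = 297 under a 12:3:1 ratio (total parts = 16):
  white: 297 × 12/16 = 222.75
  yellow: 297 × 3/16 = 55.6875
  green: 297 × 1/16 = 18.5625
χ² = Σ (O − E)² / E
  white: (194 − 222.75)² / 222.75 = 3.7107
  yellow: (82 − 55.6875)² / 55.6875 = 12.4327
  green: (21 − 18.5625)² / 18.5625 = 0.3201
χ² = 3.7107 + 12.4327 + 0.3201 = 16.4635 ≈ 16.464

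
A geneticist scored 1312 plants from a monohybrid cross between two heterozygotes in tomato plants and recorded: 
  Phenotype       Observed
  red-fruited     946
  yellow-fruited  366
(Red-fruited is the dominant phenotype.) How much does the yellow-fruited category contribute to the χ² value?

For a monohybrid cross between heterozygotes with complete dominance, the expected phenotypic ratio is 3:1.
Expected counts for N = 1312 under a 3:1 ratio (total parts = 4):
  red-fruited: 1312 × 3/4 = 984
  yellow-fruited: 1312 × 1/4 = 328
Contribution of yellow-fruited: (366 − 328)² / 328 = 4.4024

4.402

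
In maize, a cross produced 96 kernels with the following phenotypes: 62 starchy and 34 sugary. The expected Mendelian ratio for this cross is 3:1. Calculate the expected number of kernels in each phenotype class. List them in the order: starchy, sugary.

72, 24

The 3:1 ratio has 4 parts, so with N = 96 the expected counts are:
  starchy: 96 × 3/4 = 72
  sugary: 96 × 1/4 = 24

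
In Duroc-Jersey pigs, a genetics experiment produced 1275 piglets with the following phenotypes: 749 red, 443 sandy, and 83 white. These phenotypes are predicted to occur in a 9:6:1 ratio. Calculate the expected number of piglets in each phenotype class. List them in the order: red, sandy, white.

717.1875, 478.125, 79.6875

Total ratio parts = 16. Expected numbers out of 1275:
  red: 1275 × 9/16 = 717.1875
  sandy: 1275 × 6/16 = 478.125
  white: 1275 × 1/16 = 79.6875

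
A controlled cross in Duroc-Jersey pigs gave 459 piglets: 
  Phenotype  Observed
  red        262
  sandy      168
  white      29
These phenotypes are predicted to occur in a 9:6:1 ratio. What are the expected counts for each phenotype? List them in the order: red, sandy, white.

Expected counts for N = 459 under a 9:6:1 ratio (total parts = 16):
  red: 459 × 9/16 = 258.1875
  sandy: 459 × 6/16 = 172.125
  white: 459 × 1/16 = 28.6875

258.1875, 172.125, 28.6875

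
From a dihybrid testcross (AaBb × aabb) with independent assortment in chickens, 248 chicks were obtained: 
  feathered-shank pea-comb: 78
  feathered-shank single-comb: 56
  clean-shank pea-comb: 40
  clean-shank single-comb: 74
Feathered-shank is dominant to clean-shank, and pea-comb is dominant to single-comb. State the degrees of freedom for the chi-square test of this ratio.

3

A dihybrid testcross with independent assortment gives a 1:1:1:1 ratio.
A goodness-of-fit test with 4 phenotype classes has df = 4 − 1 = 3.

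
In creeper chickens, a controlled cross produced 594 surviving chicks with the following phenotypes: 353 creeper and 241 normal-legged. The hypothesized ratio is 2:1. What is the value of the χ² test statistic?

Total ratio parts = 3. Expected numbers out of 594:
  creeper: 594 × 2/3 = 396
  normal-legged: 594 × 1/3 = 198
χ² = Σ (O − E)² / E
  creeper: (353 − 396)² / 396 = 4.6692
  normal-legged: (241 − 198)² / 198 = 9.3384
χ² = 4.6692 + 9.3384 = 14.0076 ≈ 14.008

14.008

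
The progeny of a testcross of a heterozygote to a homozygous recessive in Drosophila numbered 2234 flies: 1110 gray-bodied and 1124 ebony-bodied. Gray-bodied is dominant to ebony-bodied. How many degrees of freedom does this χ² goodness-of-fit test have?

A testcross of a heterozygote (Aa × aa) gives a 1:1 phenotypic ratio.
A goodness-of-fit test with 2 phenotype classes has df = 2 − 1 = 1.

1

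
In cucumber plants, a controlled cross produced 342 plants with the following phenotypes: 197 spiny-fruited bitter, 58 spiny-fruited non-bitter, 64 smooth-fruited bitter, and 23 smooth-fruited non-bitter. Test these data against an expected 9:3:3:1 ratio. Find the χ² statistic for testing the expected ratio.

0.820

Under the 9:3:3:1 hypothesis (Σ ratio = 16, N = 342):
  spiny-fruited bitter: 342 × 9/16 = 192.375
  spiny-fruited non-bitter: 342 × 3/16 = 64.125
  smooth-fruited bitter: 342 × 3/16 = 64.125
  smooth-fruited non-bitter: 342 × 1/16 = 21.375
χ² = Σ (O − E)² / E
  spiny-fruited bitter: (197 − 192.375)² / 192.375 = 0.1112
  spiny-fruited non-bitter: (58 − 64.125)² / 64.125 = 0.5850
  smooth-fruited bitter: (64 − 64.125)² / 64.125 = 0.0002
  smooth-fruited non-bitter: (23 − 21.375)² / 21.375 = 0.1235
χ² = 0.1112 + 0.5850 + 0.0002 + 0.1235 = 0.8199 ≈ 0.820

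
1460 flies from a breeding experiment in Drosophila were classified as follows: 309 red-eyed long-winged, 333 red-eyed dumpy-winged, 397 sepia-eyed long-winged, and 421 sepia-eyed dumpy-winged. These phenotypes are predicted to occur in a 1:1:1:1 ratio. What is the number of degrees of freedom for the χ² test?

3

A goodness-of-fit test with 4 phenotype classes has df = 4 − 1 = 3.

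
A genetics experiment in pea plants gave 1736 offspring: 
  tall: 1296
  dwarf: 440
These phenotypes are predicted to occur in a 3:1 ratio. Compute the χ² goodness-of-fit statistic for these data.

0.111

Total ratio parts = 4. Expected numbers out of 1736:
  tall: 1736 × 3/4 = 1302
  dwarf: 1736 × 1/4 = 434
χ² = Σ (O − E)² / E
  tall: (1296 − 1302)² / 1302 = 0.0276
  dwarf: (440 − 434)² / 434 = 0.0829
χ² = 0.0276 + 0.0829 = 0.1105 ≈ 0.111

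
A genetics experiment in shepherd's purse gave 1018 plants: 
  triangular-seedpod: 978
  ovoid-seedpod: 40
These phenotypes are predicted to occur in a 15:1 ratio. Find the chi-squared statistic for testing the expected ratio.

9.357

The 15:1 ratio has 16 parts, so with N = 1018 the expected counts are:
  triangular-seedpod: 1018 × 15/16 = 954.375
  ovoid-seedpod: 1018 × 1/16 = 63.625
χ² = Σ (O − E)² / E
  triangular-seedpod: (978 − 954.375)² / 954.375 = 0.5848
  ovoid-seedpod: (40 − 63.625)² / 63.625 = 8.7723
χ² = 0.5848 + 8.7723 = 9.3571 ≈ 9.357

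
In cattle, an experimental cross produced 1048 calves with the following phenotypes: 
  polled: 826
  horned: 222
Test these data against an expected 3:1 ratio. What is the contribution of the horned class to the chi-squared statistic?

Expected counts for N = 1048 under a 3:1 ratio (total parts = 4):
  polled: 1048 × 3/4 = 786
  horned: 1048 × 1/4 = 262
Contribution of horned: (222 − 262)² / 262 = 6.1069

6.107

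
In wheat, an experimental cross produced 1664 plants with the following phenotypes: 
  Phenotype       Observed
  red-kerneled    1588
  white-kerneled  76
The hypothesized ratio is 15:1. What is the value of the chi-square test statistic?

Under the 15:1 hypothesis (Σ ratio = 16, N = 1664):
  red-kerneled: 1664 × 15/16 = 1560
  white-kerneled: 1664 × 1/16 = 104
χ² = Σ (O − E)² / E
  red-kerneled: (1588 − 1560)² / 1560 = 0.5026
  white-kerneled: (76 − 104)² / 104 = 7.5385
χ² = 0.5026 + 7.5385 = 8.0411 ≈ 8.041

8.041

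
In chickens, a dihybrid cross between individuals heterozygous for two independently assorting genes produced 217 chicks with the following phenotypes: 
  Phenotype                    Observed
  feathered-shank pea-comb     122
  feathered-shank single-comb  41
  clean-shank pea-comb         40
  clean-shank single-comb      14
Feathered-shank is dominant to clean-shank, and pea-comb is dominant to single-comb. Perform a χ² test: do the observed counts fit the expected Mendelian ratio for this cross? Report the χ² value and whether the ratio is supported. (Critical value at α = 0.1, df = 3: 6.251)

0.028; consistent

A dihybrid F₂ with independent assortment and complete dominance at both loci gives a 9:3:3:1 phenotypic ratio.
Expected counts for N = 217 under a 9:3:3:1 ratio (total parts = 16):
  feathered-shank pea-comb: 217 × 9/16 = 122.0625
  feathered-shank single-comb: 217 × 3/16 = 40.6875
  clean-shank pea-comb: 217 × 3/16 = 40.6875
  clean-shank single-comb: 217 × 1/16 = 13.5625
χ² = Σ (O − E)² / E
  feathered-shank pea-comb: (122 − 122.0625)² / 122.0625 = 0.0000
  feathered-shank single-comb: (41 − 40.6875)² / 40.6875 = 0.0024
  clean-shank pea-comb: (40 − 40.6875)² / 40.6875 = 0.0116
  clean-shank single-comb: (14 − 13.5625)² / 13.5625 = 0.0141
χ² = 0.0000 + 0.0024 + 0.0116 + 0.0141 = 0.0281 ≈ 0.028
Degrees of freedom = 4 − 1 = 3; critical value at α = 0.1 is 6.251.
Since 0.028 < 6.251, we fail to reject the null hypothesis — the data are consistent with the 9:3:3:1 ratio.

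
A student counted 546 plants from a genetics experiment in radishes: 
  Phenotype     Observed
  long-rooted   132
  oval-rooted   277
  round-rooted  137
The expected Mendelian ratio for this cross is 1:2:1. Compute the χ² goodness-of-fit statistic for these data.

0.209

Total ratio parts = 4. Expected numbers out of 546:
  long-rooted: 546 × 1/4 = 136.5
  oval-rooted: 546 × 2/4 = 273
  round-rooted: 546 × 1/4 = 136.5
χ² = Σ (O − E)² / E
  long-rooted: (132 − 136.5)² / 136.5 = 0.1484
  oval-rooted: (277 − 273)² / 273 = 0.0586
  round-rooted: (137 − 136.5)² / 136.5 = 0.0018
χ² = 0.1484 + 0.0586 + 0.0018 = 0.2088 ≈ 0.209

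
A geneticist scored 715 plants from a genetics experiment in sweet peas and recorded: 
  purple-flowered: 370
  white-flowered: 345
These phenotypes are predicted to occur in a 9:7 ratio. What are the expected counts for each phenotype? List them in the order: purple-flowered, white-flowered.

Total ratio parts = 16. Expected numbers out of 715:
  purple-flowered: 715 × 9/16 = 402.1875
  white-flowered: 715 × 7/16 = 312.8125

402.1875, 312.8125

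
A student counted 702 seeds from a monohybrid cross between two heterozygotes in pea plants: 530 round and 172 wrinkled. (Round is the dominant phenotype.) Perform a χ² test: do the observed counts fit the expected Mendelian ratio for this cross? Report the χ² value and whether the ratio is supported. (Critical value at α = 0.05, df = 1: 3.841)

0.093; consistent

For a monohybrid cross between heterozygotes with complete dominance, the expected phenotypic ratio is 3:1.
The 3:1 ratio has 4 parts, so with N = 702 the expected counts are:
  round: 702 × 3/4 = 526.5
  wrinkled: 702 × 1/4 = 175.5
χ² = Σ (O − E)² / E
  round: (530 − 526.5)² / 526.5 = 0.0233
  wrinkled: (172 − 175.5)² / 175.5 = 0.0698
χ² = 0.0233 + 0.0698 = 0.0931 ≈ 0.093
Degrees of freedom = 2 − 1 = 1; critical value at α = 0.05 is 3.841.
Since 0.093 < 3.841, we fail to reject the null hypothesis — the data are consistent with the 3:1 ratio.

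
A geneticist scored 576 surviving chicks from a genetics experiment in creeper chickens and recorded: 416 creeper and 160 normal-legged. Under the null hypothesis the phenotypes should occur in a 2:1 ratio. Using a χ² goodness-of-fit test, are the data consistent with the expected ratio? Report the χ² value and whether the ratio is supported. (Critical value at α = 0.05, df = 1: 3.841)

8.000; not consistent

Total ratio parts = 3. Expected numbers out of 576:
  creeper: 576 × 2/3 = 384
  normal-legged: 576 × 1/3 = 192
χ² = Σ (O − E)² / E
  creeper: (416 − 384)² / 384 = 2.6667
  normal-legged: (160 − 192)² / 192 = 5.3333
χ² = 2.6667 + 5.3333 = 8.000
Degrees of freedom = 2 − 1 = 1; critical value at α = 0.05 is 3.841.
Since 8.000 > 3.841, we reject the null hypothesis — the data do not fit the 2:1 ratio.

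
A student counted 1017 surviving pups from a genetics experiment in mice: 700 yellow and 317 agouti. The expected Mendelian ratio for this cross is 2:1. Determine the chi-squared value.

Total ratio parts = 3. Expected numbers out of 1017:
  yellow: 1017 × 2/3 = 678
  agouti: 1017 × 1/3 = 339
χ² = Σ (O − E)² / E
  yellow: (700 − 678)² / 678 = 0.7139
  agouti: (317 − 339)² / 339 = 1.4277
χ² = 0.7139 + 1.4277 = 2.1416 ≈ 2.142

2.142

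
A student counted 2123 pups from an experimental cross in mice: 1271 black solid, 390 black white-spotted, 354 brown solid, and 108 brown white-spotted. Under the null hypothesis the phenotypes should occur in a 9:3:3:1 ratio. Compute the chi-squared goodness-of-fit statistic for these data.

14.575

Total ratio parts = 16. Expected numbers out of 2123:
  black solid: 2123 × 9/16 = 1194.1875
  black white-spotted: 2123 × 3/16 = 398.0625
  brown solid: 2123 × 3/16 = 398.0625
  brown white-spotted: 2123 × 1/16 = 132.6875
χ² = Σ (O − E)² / E
  black solid: (1271 − 1194.1875)² / 1194.1875 = 4.9407
  black white-spotted: (390 − 398.0625)² / 398.0625 = 0.1633
  brown solid: (354 − 398.0625)² / 398.0625 = 4.8774
  brown white-spotted: (108 − 132.6875)² / 132.6875 = 4.5933
χ² = 4.9407 + 0.1633 + 4.8774 + 4.5933 = 14.5747 ≈ 14.575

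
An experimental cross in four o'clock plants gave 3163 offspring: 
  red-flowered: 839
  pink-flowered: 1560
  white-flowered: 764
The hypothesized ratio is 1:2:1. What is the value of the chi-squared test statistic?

4.141

Total ratio parts = 4. Expected numbers out of 3163:
  red-flowered: 3163 × 1/4 = 790.75
  pink-flowered: 3163 × 2/4 = 1581.5
  white-flowered: 3163 × 1/4 = 790.75
χ² = Σ (O − E)² / E
  red-flowered: (839 − 790.75)² / 790.75 = 2.9441
  pink-flowered: (1560 − 1581.5)² / 1581.5 = 0.2923
  white-flowered: (764 − 790.75)² / 790.75 = 0.9049
χ² = 2.9441 + 0.2923 + 0.9049 = 4.1413 ≈ 4.141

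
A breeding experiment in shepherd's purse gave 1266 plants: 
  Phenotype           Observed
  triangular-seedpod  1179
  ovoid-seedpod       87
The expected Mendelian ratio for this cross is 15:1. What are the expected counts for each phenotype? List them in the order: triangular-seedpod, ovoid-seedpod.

1186.875, 79.125

Total ratio parts = 16. Expected numbers out of 1266:
  triangular-seedpod: 1266 × 15/16 = 1186.875
  ovoid-seedpod: 1266 × 1/16 = 79.125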